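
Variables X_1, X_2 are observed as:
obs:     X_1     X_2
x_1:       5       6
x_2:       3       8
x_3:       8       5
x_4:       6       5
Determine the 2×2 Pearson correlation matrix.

Step 1 — column means:
  mean(X_1) = (5 + 3 + 8 + 6) / 4 = 22/4 = 5.5
  mean(X_2) = (6 + 8 + 5 + 5) / 4 = 24/4 = 6

Step 2 — sample variances and covariances s[i,j] = (1/(n-1)) · Σ_k (x_{k,i} - mean_i) · (x_{k,j} - mean_j), with n-1 = 3:
  s[X_1,X_1] = ((-0.5)·(-0.5) + (-2.5)·(-2.5) + (2.5)·(2.5) + (0.5)·(0.5)) / 3 = 13/3 = 4.3333
  s[X_1,X_2] = ((-0.5)·(0) + (-2.5)·(2) + (2.5)·(-1) + (0.5)·(-1)) / 3 = -8/3 = -2.6667
  s[X_2,X_2] = ((0)·(0) + (2)·(2) + (-1)·(-1) + (-1)·(-1)) / 3 = 6/3 = 2
  Sample standard deviations s_i = √(s[i,i]):
  s(X_1) = √(4.3333) = 2.0817
  s(X_2) = √(2) = 1.4142

Step 3 — r_{ij} = s_{ij} / (s_i · s_j):
  r[X_1,X_1] = 1 (diagonal).
  r[X_1,X_2] = -2.6667 / (2.0817 · 1.4142) = -2.6667 / 2.9439 = -0.9058
  r[X_2,X_2] = 1 (diagonal).

R is symmetric with unit diagonal. Assembling:

R = [[1, -0.9058],
 [-0.9058, 1]]


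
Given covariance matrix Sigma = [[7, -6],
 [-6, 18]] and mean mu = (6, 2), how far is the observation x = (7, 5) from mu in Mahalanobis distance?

Step 1 — centre the observation: (x - mu) = (1, 3).

Step 2 — invert Sigma. det(Sigma) = 7·18 - (-6)² = 90.
  Sigma^{-1} = (1/det) · [[d, -b], [-b, a]] = [[0.2, 0.0667],
 [0.0667, 0.0778]].

Step 3 — form the quadratic (x - mu)^T · Sigma^{-1} · (x - mu):
  Sigma^{-1} · (x - mu) = (0.4, 0.3).
  (x - mu)^T · [Sigma^{-1} · (x - mu)] = (1)·(0.4) + (3)·(0.3) = 1.3.

Step 4 — take square root: d = √(1.3) ≈ 1.1402.

d(x, mu) = √(1.3) ≈ 1.1402


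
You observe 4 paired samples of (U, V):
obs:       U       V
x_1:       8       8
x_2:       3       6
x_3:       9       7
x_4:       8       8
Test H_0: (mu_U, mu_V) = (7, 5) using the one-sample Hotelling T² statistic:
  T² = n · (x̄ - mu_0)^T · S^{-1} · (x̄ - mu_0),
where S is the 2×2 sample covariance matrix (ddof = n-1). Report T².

Step 1 — sample mean vector:
  mean(U) = (8 + 3 + 9 + 8) / 4 = 28/4 = 7
  mean(V) = (8 + 6 + 7 + 8) / 4 = 29/4 = 7.25
  x̄ = (7, 7.25),  deviation x̄ - mu_0 = (7, 7.25) - (7, 5) = (0, 2.25).

Step 2 — sample covariance matrix, S[i,j] = (1/(n-1)) · Σ_k (x_{k,i} - mean_i) · (x_{k,j} - mean_j), divisor n-1 = 3:
  S[U,U] = ((1)·(1) + (-4)·(-4) + (2)·(2) + (1)·(1)) / 3 = 22/3 = 7.3333
  S[U,V] = ((1)·(0.75) + (-4)·(-1.25) + (2)·(-0.25) + (1)·(0.75)) / 3 = 6/3 = 2
  S[V,V] = ((0.75)·(0.75) + (-1.25)·(-1.25) + (-0.25)·(-0.25) + (0.75)·(0.75)) / 3 = 2.75/3 = 0.9167
  S = [[7.3333, 2],
 [2, 0.9167]].

Step 3 — invert S. det(S) = 7.3333·0.9167 - (2)² = 2.7222.
  S^{-1} = (1/det) · [[d, -b], [-b, a]] = [[0.3367, -0.7347],
 [-0.7347, 2.6939]].

Step 4 — quadratic form (x̄ - mu_0)^T · S^{-1} · (x̄ - mu_0):
  S^{-1} · (x̄ - mu_0) = (-1.6531, 6.0612),
  (x̄ - mu_0)^T · [...] = (0)·(-1.6531) + (2.25)·(6.0612) = 13.6378.

Step 5 — scale by n: T² = 4 · 13.6378 = 54.551.

T² ≈ 54.551


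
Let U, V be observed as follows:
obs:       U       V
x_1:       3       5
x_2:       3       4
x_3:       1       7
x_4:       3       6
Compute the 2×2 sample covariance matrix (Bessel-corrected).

Step 1 — column means:
  mean(U) = (3 + 3 + 1 + 3) / 4 = 10/4 = 2.5
  mean(V) = (5 + 4 + 7 + 6) / 4 = 22/4 = 5.5

Step 2 — sample covariance S[i,j] = (1/(n-1)) · Σ_k (x_{k,i} - mean_i) · (x_{k,j} - mean_j), with n-1 = 3.
  S[U,U] = ((0.5)·(0.5) + (0.5)·(0.5) + (-1.5)·(-1.5) + (0.5)·(0.5)) / 3 = 3/3 = 1
  S[U,V] = ((0.5)·(-0.5) + (0.5)·(-1.5) + (-1.5)·(1.5) + (0.5)·(0.5)) / 3 = -3/3 = -1
  S[V,V] = ((-0.5)·(-0.5) + (-1.5)·(-1.5) + (1.5)·(1.5) + (0.5)·(0.5)) / 3 = 5/3 = 1.6667

S is symmetric (S[j,i] = S[i,j]). Assembling:

S = [[1, -1],
 [-1, 1.6667]]


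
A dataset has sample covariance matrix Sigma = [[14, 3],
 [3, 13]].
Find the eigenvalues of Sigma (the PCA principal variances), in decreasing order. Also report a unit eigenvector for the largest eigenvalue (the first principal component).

Step 1 — characteristic polynomial of 2×2 Sigma:
  det(Sigma - λI) = λ² - trace · λ + det = 0.
  trace = 14 + 13 = 27, det = 14·13 - (3)² = 173.
Step 2 — discriminant:
  Δ = trace² - 4·det = 729 - 692 = 37.
Step 3 — eigenvalues:
  λ = (trace ± √Δ)/2 = (27 ± 6.0828)/2,
  λ_1 = 16.5414,  λ_2 = 10.4586.

Step 4 — unit eigenvector for λ_1: solve (Sigma - λ_1 I)v = 0. First row:
  (14 - 16.5414)·v_x + (3)·v_y = 0, i.e. (-2.5414)·v_x + (3)·v_y = 0,
  so v ∝ (b, λ_1 - a) = (3, 2.5414) = u.
  ||u|| = √((3)² + (2.5414)²) = √(15.4586) ≈ 3.9317,
  v_1 = u/||u|| ≈ (0.763, 0.6464) (||v_1|| = 1).

λ_1 = 16.5414,  λ_2 = 10.4586;  v_1 ≈ (0.763, 0.6464)


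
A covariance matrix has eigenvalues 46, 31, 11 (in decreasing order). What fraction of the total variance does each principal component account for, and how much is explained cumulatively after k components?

Step 1 — total variance = trace(Sigma) = Σ λ_i = 46 + 31 + 11 = 88.

Step 2 — fraction explained by component i = λ_i / Σ λ:
  PC1: 46/88 = 0.5227
  PC2: 31/88 = 0.3523
  PC3: 11/88 = 0.125

Step 3 — cumulative fraction after k components = (λ_1 + ... + λ_k) / Σ λ:
  k = 1: 46/88 = 0.5227
  k = 2: (46 + 31)/88 = 77/88 = 0.875
  k = 3: (46 + 31 + 11)/88 = 88/88 = 1

Summary (fraction, with percent):

explained: PC1 0.5227 (52.27%), PC2 0.3523 (35.23%), PC3 0.125 (12.5%);  cumulative: 0.5227, 0.875, 1


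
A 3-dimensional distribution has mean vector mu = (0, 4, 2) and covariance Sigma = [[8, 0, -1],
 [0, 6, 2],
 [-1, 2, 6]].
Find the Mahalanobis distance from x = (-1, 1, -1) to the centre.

Step 1 — centre the observation: (x - mu) = (-1, -3, -3).

Step 2 — invert Sigma (cofactor / det for 3×3, or solve directly):
  Sigma^{-1} = [[0.128, -0.008, 0.024],
 [-0.008, 0.188, -0.064],
 [0.024, -0.064, 0.192]].

Step 3 — form the quadratic (x - mu)^T · Sigma^{-1} · (x - mu):
  Sigma^{-1} · (x - mu) = (-0.176, -0.364, -0.408).
  (x - mu)^T · [Sigma^{-1} · (x - mu)] = (-1)·(-0.176) + (-3)·(-0.364) + (-3)·(-0.408) = 2.492.

Step 4 — take square root: d = √(2.492) ≈ 1.5786.

d(x, mu) = √(2.492) ≈ 1.5786


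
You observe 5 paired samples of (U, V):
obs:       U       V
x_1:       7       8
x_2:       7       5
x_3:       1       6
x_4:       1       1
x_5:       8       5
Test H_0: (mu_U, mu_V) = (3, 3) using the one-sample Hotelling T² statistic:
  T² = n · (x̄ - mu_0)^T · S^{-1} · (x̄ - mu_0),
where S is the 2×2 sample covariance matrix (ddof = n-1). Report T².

Step 1 — sample mean vector:
  mean(U) = (7 + 7 + 1 + 1 + 8) / 5 = 24/5 = 4.8
  mean(V) = (8 + 5 + 6 + 1 + 5) / 5 = 25/5 = 5
  x̄ = (4.8, 5),  deviation x̄ - mu_0 = (4.8, 5) - (3, 3) = (1.8, 2).

Step 2 — sample covariance matrix, S[i,j] = (1/(n-1)) · Σ_k (x_{k,i} - mean_i) · (x_{k,j} - mean_j), divisor n-1 = 4:
  S[U,U] = ((2.2)·(2.2) + (2.2)·(2.2) + (-3.8)·(-3.8) + (-3.8)·(-3.8) + (3.2)·(3.2)) / 4 = 48.8/4 = 12.2
  S[U,V] = ((2.2)·(3) + (2.2)·(0) + (-3.8)·(1) + (-3.8)·(-4) + (3.2)·(0)) / 4 = 18/4 = 4.5
  S[V,V] = ((3)·(3) + (0)·(0) + (1)·(1) + (-4)·(-4) + (0)·(0)) / 4 = 26/4 = 6.5
  S = [[12.2, 4.5],
 [4.5, 6.5]].

Step 3 — invert S. det(S) = 12.2·6.5 - (4.5)² = 59.05.
  S^{-1} = (1/det) · [[d, -b], [-b, a]] = [[0.1101, -0.0762],
 [-0.0762, 0.2066]].

Step 4 — quadratic form (x̄ - mu_0)^T · S^{-1} · (x̄ - mu_0):
  S^{-1} · (x̄ - mu_0) = (0.0457, 0.276),
  (x̄ - mu_0)^T · [...] = (1.8)·(0.0457) + (2)·(0.276) = 0.6344.

Step 5 — scale by n: T² = 5 · 0.6344 = 3.1719.

T² ≈ 3.1719


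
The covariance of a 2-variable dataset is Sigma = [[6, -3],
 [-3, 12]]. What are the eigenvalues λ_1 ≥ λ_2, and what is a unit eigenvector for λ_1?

Step 1 — characteristic polynomial of 2×2 Sigma:
  det(Sigma - λI) = λ² - trace · λ + det = 0.
  trace = 6 + 12 = 18, det = 6·12 - (-3)² = 63.
Step 2 — discriminant:
  Δ = trace² - 4·det = 324 - 252 = 72.
Step 3 — eigenvalues:
  λ = (trace ± √Δ)/2 = (18 ± 8.4853)/2,
  λ_1 = 13.2426,  λ_2 = 4.7574.

Step 4 — unit eigenvector for λ_1: solve (Sigma - λ_1 I)v = 0. First row:
  (6 - 13.2426)·v_x + (-3)·v_y = 0, i.e. (-7.2426)·v_x + (-3)·v_y = 0,
  so v ∝ (b, λ_1 - a) = (-3, 7.2426); multiply by -1 so the first entry is positive: u = (3, -7.2426).
  ||u|| = √((3)² + (-7.2426)²) = √(61.4558) ≈ 7.8394,
  v_1 = u/||u|| ≈ (0.3827, -0.9239) (||v_1|| = 1).

λ_1 = 13.2426,  λ_2 = 4.7574;  v_1 ≈ (0.3827, -0.9239)


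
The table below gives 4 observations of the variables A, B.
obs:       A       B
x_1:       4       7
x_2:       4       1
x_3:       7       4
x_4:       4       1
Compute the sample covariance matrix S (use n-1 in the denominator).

Step 1 — column means:
  mean(A) = (4 + 4 + 7 + 4) / 4 = 19/4 = 4.75
  mean(B) = (7 + 1 + 4 + 1) / 4 = 13/4 = 3.25

Step 2 — sample covariance S[i,j] = (1/(n-1)) · Σ_k (x_{k,i} - mean_i) · (x_{k,j} - mean_j), with n-1 = 3.
  S[A,A] = ((-0.75)·(-0.75) + (-0.75)·(-0.75) + (2.25)·(2.25) + (-0.75)·(-0.75)) / 3 = 6.75/3 = 2.25
  S[A,B] = ((-0.75)·(3.75) + (-0.75)·(-2.25) + (2.25)·(0.75) + (-0.75)·(-2.25)) / 3 = 2.25/3 = 0.75
  S[B,B] = ((3.75)·(3.75) + (-2.25)·(-2.25) + (0.75)·(0.75) + (-2.25)·(-2.25)) / 3 = 24.75/3 = 8.25

S is symmetric (S[j,i] = S[i,j]). Assembling:

S = [[2.25, 0.75],
 [0.75, 8.25]]


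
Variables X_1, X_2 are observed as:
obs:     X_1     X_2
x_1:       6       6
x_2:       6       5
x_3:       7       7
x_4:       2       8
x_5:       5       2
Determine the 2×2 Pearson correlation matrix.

Step 1 — column means:
  mean(X_1) = (6 + 6 + 7 + 2 + 5) / 5 = 26/5 = 5.2
  mean(X_2) = (6 + 5 + 7 + 8 + 2) / 5 = 28/5 = 5.6

Step 2 — sample variances and covariances s[i,j] = (1/(n-1)) · Σ_k (x_{k,i} - mean_i) · (x_{k,j} - mean_j), with n-1 = 4:
  s[X_1,X_1] = ((0.8)·(0.8) + (0.8)·(0.8) + (1.8)·(1.8) + (-3.2)·(-3.2) + (-0.2)·(-0.2)) / 4 = 14.8/4 = 3.7
  s[X_1,X_2] = ((0.8)·(0.4) + (0.8)·(-0.6) + (1.8)·(1.4) + (-3.2)·(2.4) + (-0.2)·(-3.6)) / 4 = -4.6/4 = -1.15
  s[X_2,X_2] = ((0.4)·(0.4) + (-0.6)·(-0.6) + (1.4)·(1.4) + (2.4)·(2.4) + (-3.6)·(-3.6)) / 4 = 21.2/4 = 5.3
  Sample standard deviations s_i = √(s[i,i]):
  s(X_1) = √(3.7) = 1.9235
  s(X_2) = √(5.3) = 2.3022

Step 3 — r_{ij} = s_{ij} / (s_i · s_j):
  r[X_1,X_1] = 1 (diagonal).
  r[X_1,X_2] = -1.15 / (1.9235 · 2.3022) = -1.15 / 4.4283 = -0.2597
  r[X_2,X_2] = 1 (diagonal).

R is symmetric with unit diagonal. Assembling:

R = [[1, -0.2597],
 [-0.2597, 1]]


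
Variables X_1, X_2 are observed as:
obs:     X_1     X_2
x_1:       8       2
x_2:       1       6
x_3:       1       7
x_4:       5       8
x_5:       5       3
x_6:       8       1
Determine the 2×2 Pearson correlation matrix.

Step 1 — column means:
  mean(X_1) = (8 + 1 + 1 + 5 + 5 + 8) / 6 = 28/6 = 4.6667
  mean(X_2) = (2 + 6 + 7 + 8 + 3 + 1) / 6 = 27/6 = 4.5

Step 2 — sample variances and covariances s[i,j] = (1/(n-1)) · Σ_k (x_{k,i} - mean_i) · (x_{k,j} - mean_j), with n-1 = 5:
  s[X_1,X_1] = ((3.3333)·(3.3333) + (-3.6667)·(-3.6667) + (-3.6667)·(-3.6667) + (0.3333)·(0.3333) + (0.3333)·(0.3333) + (3.3333)·(3.3333)) / 5 = 49.3333/5 = 9.8667
  s[X_1,X_2] = ((3.3333)·(-2.5) + (-3.6667)·(1.5) + (-3.6667)·(2.5) + (0.3333)·(3.5) + (0.3333)·(-1.5) + (3.3333)·(-3.5)) / 5 = -34/5 = -6.8
  s[X_2,X_2] = ((-2.5)·(-2.5) + (1.5)·(1.5) + (2.5)·(2.5) + (3.5)·(3.5) + (-1.5)·(-1.5) + (-3.5)·(-3.5)) / 5 = 41.5/5 = 8.3
  Sample standard deviations s_i = √(s[i,i]):
  s(X_1) = √(9.8667) = 3.1411
  s(X_2) = √(8.3) = 2.881

Step 3 — r_{ij} = s_{ij} / (s_i · s_j):
  r[X_1,X_1] = 1 (diagonal).
  r[X_1,X_2] = -6.8 / (3.1411 · 2.881) = -6.8 / 9.0495 = -0.7514
  r[X_2,X_2] = 1 (diagonal).

R is symmetric with unit diagonal. Assembling:

R = [[1, -0.7514],
 [-0.7514, 1]]


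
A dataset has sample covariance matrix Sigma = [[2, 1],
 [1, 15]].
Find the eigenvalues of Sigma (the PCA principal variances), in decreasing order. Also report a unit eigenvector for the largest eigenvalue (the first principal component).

Step 1 — characteristic polynomial of 2×2 Sigma:
  det(Sigma - λI) = λ² - trace · λ + det = 0.
  trace = 2 + 15 = 17, det = 2·15 - (1)² = 29.
Step 2 — discriminant:
  Δ = trace² - 4·det = 289 - 116 = 173.
Step 3 — eigenvalues:
  λ = (trace ± √Δ)/2 = (17 ± 13.1529)/2,
  λ_1 = 15.0765,  λ_2 = 1.9235.

Step 4 — unit eigenvector for λ_1: solve (Sigma - λ_1 I)v = 0. First row:
  (2 - 15.0765)·v_x + (1)·v_y = 0, i.e. (-13.0765)·v_x + (1)·v_y = 0,
  so v ∝ (b, λ_1 - a) = (1, 13.0765) = u.
  ||u|| = √((1)² + (13.0765)²) = √(171.9942) ≈ 13.1147,
  v_1 = u/||u|| ≈ (0.0763, 0.9971) (||v_1|| = 1).

λ_1 = 15.0765,  λ_2 = 1.9235;  v_1 ≈ (0.0763, 0.9971)


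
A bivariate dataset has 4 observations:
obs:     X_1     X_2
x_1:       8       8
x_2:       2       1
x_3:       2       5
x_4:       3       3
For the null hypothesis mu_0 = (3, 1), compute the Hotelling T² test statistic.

Step 1 — sample mean vector:
  mean(X_1) = (8 + 2 + 2 + 3) / 4 = 15/4 = 3.75
  mean(X_2) = (8 + 1 + 5 + 3) / 4 = 17/4 = 4.25
  x̄ = (3.75, 4.25),  deviation x̄ - mu_0 = (3.75, 4.25) - (3, 1) = (0.75, 3.25).

Step 2 — sample covariance matrix, S[i,j] = (1/(n-1)) · Σ_k (x_{k,i} - mean_i) · (x_{k,j} - mean_j), divisor n-1 = 3:
  S[X_1,X_1] = ((4.25)·(4.25) + (-1.75)·(-1.75) + (-1.75)·(-1.75) + (-0.75)·(-0.75)) / 3 = 24.75/3 = 8.25
  S[X_1,X_2] = ((4.25)·(3.75) + (-1.75)·(-3.25) + (-1.75)·(0.75) + (-0.75)·(-1.25)) / 3 = 21.25/3 = 7.0833
  S[X_2,X_2] = ((3.75)·(3.75) + (-3.25)·(-3.25) + (0.75)·(0.75) + (-1.25)·(-1.25)) / 3 = 26.75/3 = 8.9167
  S = [[8.25, 7.0833],
 [7.0833, 8.9167]].

Step 3 — invert S. det(S) = 8.25·8.9167 - (7.0833)² = 23.3889.
  S^{-1} = (1/det) · [[d, -b], [-b, a]] = [[0.3812, -0.3029],
 [-0.3029, 0.3527]].

Step 4 — quadratic form (x̄ - mu_0)^T · S^{-1} · (x̄ - mu_0):
  S^{-1} · (x̄ - mu_0) = (-0.6983, 0.9192),
  (x̄ - mu_0)^T · [...] = (0.75)·(-0.6983) + (3.25)·(0.9192) = 2.4638.

Step 5 — scale by n: T² = 4 · 2.4638 = 9.8551.

T² ≈ 9.8551


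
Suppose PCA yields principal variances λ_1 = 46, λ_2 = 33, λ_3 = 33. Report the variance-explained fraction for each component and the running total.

Step 1 — total variance = trace(Sigma) = Σ λ_i = 46 + 33 + 33 = 112.

Step 2 — fraction explained by component i = λ_i / Σ λ:
  PC1: 46/112 = 0.4107
  PC2: 33/112 = 0.2946
  PC3: 33/112 = 0.2946

Step 3 — cumulative fraction after k components = (λ_1 + ... + λ_k) / Σ λ:
  k = 1: 46/112 = 0.4107
  k = 2: (46 + 33)/112 = 79/112 = 0.7054
  k = 3: (46 + 33 + 33)/112 = 112/112 = 1

Summary (fraction, with percent):

explained: PC1 0.4107 (41.07%), PC2 0.2946 (29.46%), PC3 0.2946 (29.46%);  cumulative: 0.4107, 0.7054, 1


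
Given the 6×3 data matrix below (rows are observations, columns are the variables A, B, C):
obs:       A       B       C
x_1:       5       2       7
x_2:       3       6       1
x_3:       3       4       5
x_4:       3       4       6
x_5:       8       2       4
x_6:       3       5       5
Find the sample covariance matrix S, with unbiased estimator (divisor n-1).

Step 1 — column means:
  mean(A) = (5 + 3 + 3 + 3 + 8 + 3) / 6 = 25/6 = 4.1667
  mean(B) = (2 + 6 + 4 + 4 + 2 + 5) / 6 = 23/6 = 3.8333
  mean(C) = (7 + 1 + 5 + 6 + 4 + 5) / 6 = 28/6 = 4.6667

Step 2 — sample covariance S[i,j] = (1/(n-1)) · Σ_k (x_{k,i} - mean_i) · (x_{k,j} - mean_j), with n-1 = 5.
  S[A,A] = ((0.8333)·(0.8333) + (-1.1667)·(-1.1667) + (-1.1667)·(-1.1667) + (-1.1667)·(-1.1667) + (3.8333)·(3.8333) + (-1.1667)·(-1.1667)) / 5 = 20.8333/5 = 4.1667
  S[A,B] = ((0.8333)·(-1.8333) + (-1.1667)·(2.1667) + (-1.1667)·(0.1667) + (-1.1667)·(0.1667) + (3.8333)·(-1.8333) + (-1.1667)·(1.1667)) / 5 = -12.8333/5 = -2.5667
  S[A,C] = ((0.8333)·(2.3333) + (-1.1667)·(-3.6667) + (-1.1667)·(0.3333) + (-1.1667)·(1.3333) + (3.8333)·(-0.6667) + (-1.1667)·(0.3333)) / 5 = 1.3333/5 = 0.2667
  S[B,B] = ((-1.8333)·(-1.8333) + (2.1667)·(2.1667) + (0.1667)·(0.1667) + (0.1667)·(0.1667) + (-1.8333)·(-1.8333) + (1.1667)·(1.1667)) / 5 = 12.8333/5 = 2.5667
  S[B,C] = ((-1.8333)·(2.3333) + (2.1667)·(-3.6667) + (0.1667)·(0.3333) + (0.1667)·(1.3333) + (-1.8333)·(-0.6667) + (1.1667)·(0.3333)) / 5 = -10.3333/5 = -2.0667
  S[C,C] = ((2.3333)·(2.3333) + (-3.6667)·(-3.6667) + (0.3333)·(0.3333) + (1.3333)·(1.3333) + (-0.6667)·(-0.6667) + (0.3333)·(0.3333)) / 5 = 21.3333/5 = 4.2667

S is symmetric (S[j,i] = S[i,j]). Assembling:

S = [[4.1667, -2.5667, 0.2667],
 [-2.5667, 2.5667, -2.0667],
 [0.2667, -2.0667, 4.2667]]


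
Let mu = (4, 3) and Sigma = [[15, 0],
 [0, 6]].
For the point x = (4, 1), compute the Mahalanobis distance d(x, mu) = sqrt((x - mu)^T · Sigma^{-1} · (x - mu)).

Step 1 — centre the observation: (x - mu) = (0, -2).

Step 2 — invert Sigma. det(Sigma) = 15·6 - (0)² = 90.
  Sigma^{-1} = (1/det) · [[d, -b], [-b, a]] = [[0.0667, 0],
 [0, 0.1667]].

Step 3 — form the quadratic (x - mu)^T · Sigma^{-1} · (x - mu):
  Sigma^{-1} · (x - mu) = (0, -0.3333).
  (x - mu)^T · [Sigma^{-1} · (x - mu)] = (0)·(0) + (-2)·(-0.3333) = 0.6667.

Step 4 — take square root: d = √(0.6667) ≈ 0.8165.

d(x, mu) = √(0.6667) ≈ 0.8165


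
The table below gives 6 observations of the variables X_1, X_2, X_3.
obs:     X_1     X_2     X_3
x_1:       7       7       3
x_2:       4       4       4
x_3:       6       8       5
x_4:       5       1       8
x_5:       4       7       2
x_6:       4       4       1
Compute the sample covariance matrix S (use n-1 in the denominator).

Step 1 — column means:
  mean(X_1) = (7 + 4 + 6 + 5 + 4 + 4) / 6 = 30/6 = 5
  mean(X_2) = (7 + 4 + 8 + 1 + 7 + 4) / 6 = 31/6 = 5.1667
  mean(X_3) = (3 + 4 + 5 + 8 + 2 + 1) / 6 = 23/6 = 3.8333

Step 2 — sample covariance S[i,j] = (1/(n-1)) · Σ_k (x_{k,i} - mean_i) · (x_{k,j} - mean_j), with n-1 = 5.
  S[X_1,X_1] = ((2)·(2) + (-1)·(-1) + (1)·(1) + (0)·(0) + (-1)·(-1) + (-1)·(-1)) / 5 = 8/5 = 1.6
  S[X_1,X_2] = ((2)·(1.8333) + (-1)·(-1.1667) + (1)·(2.8333) + (0)·(-4.1667) + (-1)·(1.8333) + (-1)·(-1.1667)) / 5 = 7/5 = 1.4
  S[X_1,X_3] = ((2)·(-0.8333) + (-1)·(0.1667) + (1)·(1.1667) + (0)·(4.1667) + (-1)·(-1.8333) + (-1)·(-2.8333)) / 5 = 4/5 = 0.8
  S[X_2,X_2] = ((1.8333)·(1.8333) + (-1.1667)·(-1.1667) + (2.8333)·(2.8333) + (-4.1667)·(-4.1667) + (1.8333)·(1.8333) + (-1.1667)·(-1.1667)) / 5 = 34.8333/5 = 6.9667
  S[X_2,X_3] = ((1.8333)·(-0.8333) + (-1.1667)·(0.1667) + (2.8333)·(1.1667) + (-4.1667)·(4.1667) + (1.8333)·(-1.8333) + (-1.1667)·(-2.8333)) / 5 = -15.8333/5 = -3.1667
  S[X_3,X_3] = ((-0.8333)·(-0.8333) + (0.1667)·(0.1667) + (1.1667)·(1.1667) + (4.1667)·(4.1667) + (-1.8333)·(-1.8333) + (-2.8333)·(-2.8333)) / 5 = 30.8333/5 = 6.1667

S is symmetric (S[j,i] = S[i,j]). Assembling:

S = [[1.6, 1.4, 0.8],
 [1.4, 6.9667, -3.1667],
 [0.8, -3.1667, 6.1667]]


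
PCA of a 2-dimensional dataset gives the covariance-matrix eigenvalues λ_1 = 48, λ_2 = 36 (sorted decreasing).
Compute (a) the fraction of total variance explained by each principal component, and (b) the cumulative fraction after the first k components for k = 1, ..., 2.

Step 1 — total variance = trace(Sigma) = Σ λ_i = 48 + 36 = 84.

Step 2 — fraction explained by component i = λ_i / Σ λ:
  PC1: 48/84 = 0.5714
  PC2: 36/84 = 0.4286

Step 3 — cumulative fraction after k components = (λ_1 + ... + λ_k) / Σ λ:
  k = 1: 48/84 = 0.5714
  k = 2: (48 + 36)/84 = 84/84 = 1

Summary (fraction, with percent):

explained: PC1 0.5714 (57.14%), PC2 0.4286 (42.86%);  cumulative: 0.5714, 1


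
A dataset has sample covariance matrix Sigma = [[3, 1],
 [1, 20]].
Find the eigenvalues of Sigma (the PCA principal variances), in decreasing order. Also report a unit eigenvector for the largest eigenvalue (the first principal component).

Step 1 — characteristic polynomial of 2×2 Sigma:
  det(Sigma - λI) = λ² - trace · λ + det = 0.
  trace = 3 + 20 = 23, det = 3·20 - (1)² = 59.
Step 2 — discriminant:
  Δ = trace² - 4·det = 529 - 236 = 293.
Step 3 — eigenvalues:
  λ = (trace ± √Δ)/2 = (23 ± 17.1172)/2,
  λ_1 = 20.0586,  λ_2 = 2.9414.

Step 4 — unit eigenvector for λ_1: solve (Sigma - λ_1 I)v = 0. First row:
  (3 - 20.0586)·v_x + (1)·v_y = 0, i.e. (-17.0586)·v_x + (1)·v_y = 0,
  so v ∝ (b, λ_1 - a) = (1, 17.0586) = u.
  ||u|| = √((1)² + (17.0586)²) = √(291.9966) ≈ 17.0879,
  v_1 = u/||u|| ≈ (0.0585, 0.9983) (||v_1|| = 1).

λ_1 = 20.0586,  λ_2 = 2.9414;  v_1 ≈ (0.0585, 0.9983)


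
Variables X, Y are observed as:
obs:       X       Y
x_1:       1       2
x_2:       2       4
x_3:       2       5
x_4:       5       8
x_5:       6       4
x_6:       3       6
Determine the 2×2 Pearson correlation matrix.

Step 1 — column means:
  mean(X) = (1 + 2 + 2 + 5 + 6 + 3) / 6 = 19/6 = 3.1667
  mean(Y) = (2 + 4 + 5 + 8 + 4 + 6) / 6 = 29/6 = 4.8333

Step 2 — sample variances and covariances s[i,j] = (1/(n-1)) · Σ_k (x_{k,i} - mean_i) · (x_{k,j} - mean_j), with n-1 = 5:
  s[X,X] = ((-2.1667)·(-2.1667) + (-1.1667)·(-1.1667) + (-1.1667)·(-1.1667) + (1.8333)·(1.8333) + (2.8333)·(2.8333) + (-0.1667)·(-0.1667)) / 5 = 18.8333/5 = 3.7667
  s[X,Y] = ((-2.1667)·(-2.8333) + (-1.1667)·(-0.8333) + (-1.1667)·(0.1667) + (1.8333)·(3.1667) + (2.8333)·(-0.8333) + (-0.1667)·(1.1667)) / 5 = 10.1667/5 = 2.0333
  s[Y,Y] = ((-2.8333)·(-2.8333) + (-0.8333)·(-0.8333) + (0.1667)·(0.1667) + (3.1667)·(3.1667) + (-0.8333)·(-0.8333) + (1.1667)·(1.1667)) / 5 = 20.8333/5 = 4.1667
  Sample standard deviations s_i = √(s[i,i]):
  s(X) = √(3.7667) = 1.9408
  s(Y) = √(4.1667) = 2.0412

Step 3 — r_{ij} = s_{ij} / (s_i · s_j):
  r[X,X] = 1 (diagonal).
  r[X,Y] = 2.0333 / (1.9408 · 2.0412) = 2.0333 / 3.9616 = 0.5133
  r[Y,Y] = 1 (diagonal).

R is symmetric with unit diagonal. Assembling:

R = [[1, 0.5133],
 [0.5133, 1]]


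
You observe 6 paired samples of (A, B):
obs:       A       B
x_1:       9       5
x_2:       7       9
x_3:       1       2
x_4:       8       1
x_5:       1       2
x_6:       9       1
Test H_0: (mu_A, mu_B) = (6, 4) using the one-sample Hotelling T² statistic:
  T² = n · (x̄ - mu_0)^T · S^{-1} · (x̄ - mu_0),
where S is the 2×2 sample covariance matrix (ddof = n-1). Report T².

Step 1 — sample mean vector:
  mean(A) = (9 + 7 + 1 + 8 + 1 + 9) / 6 = 35/6 = 5.8333
  mean(B) = (5 + 9 + 2 + 1 + 2 + 1) / 6 = 20/6 = 3.3333
  x̄ = (5.8333, 3.3333),  deviation x̄ - mu_0 = (5.8333, 3.3333) - (6, 4) = (-0.1667, -0.6667).

Step 2 — sample covariance matrix, S[i,j] = (1/(n-1)) · Σ_k (x_{k,i} - mean_i) · (x_{k,j} - mean_j), divisor n-1 = 5:
  S[A,A] = ((3.1667)·(3.1667) + (1.1667)·(1.1667) + (-4.8333)·(-4.8333) + (2.1667)·(2.1667) + (-4.8333)·(-4.8333) + (3.1667)·(3.1667)) / 5 = 72.8333/5 = 14.5667
  S[A,B] = ((3.1667)·(1.6667) + (1.1667)·(5.6667) + (-4.8333)·(-1.3333) + (2.1667)·(-2.3333) + (-4.8333)·(-1.3333) + (3.1667)·(-2.3333)) / 5 = 12.3333/5 = 2.4667
  S[B,B] = ((1.6667)·(1.6667) + (5.6667)·(5.6667) + (-1.3333)·(-1.3333) + (-2.3333)·(-2.3333) + (-1.3333)·(-1.3333) + (-2.3333)·(-2.3333)) / 5 = 49.3333/5 = 9.8667
  S = [[14.5667, 2.4667],
 [2.4667, 9.8667]].

Step 3 — invert S. det(S) = 14.5667·9.8667 - (2.4667)² = 137.64.
  S^{-1} = (1/det) · [[d, -b], [-b, a]] = [[0.0717, -0.0179],
 [-0.0179, 0.1058]].

Step 4 — quadratic form (x̄ - mu_0)^T · S^{-1} · (x̄ - mu_0):
  S^{-1} · (x̄ - mu_0) = (0, -0.0676),
  (x̄ - mu_0)^T · [...] = (-0.1667)·(0) + (-0.6667)·(-0.0676) = 0.045.

Step 5 — scale by n: T² = 6 · 0.045 = 0.2703.

T² ≈ 0.2703


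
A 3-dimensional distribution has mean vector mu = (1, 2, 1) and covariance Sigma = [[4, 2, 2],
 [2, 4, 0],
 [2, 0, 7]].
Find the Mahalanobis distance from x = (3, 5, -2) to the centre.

Step 1 — centre the observation: (x - mu) = (2, 3, -3).

Step 2 — invert Sigma (cofactor / det for 3×3, or solve directly):
  Sigma^{-1} = [[0.4118, -0.2059, -0.1176],
 [-0.2059, 0.3529, 0.0588],
 [-0.1176, 0.0588, 0.1765]].

Step 3 — form the quadratic (x - mu)^T · Sigma^{-1} · (x - mu):
  Sigma^{-1} · (x - mu) = (0.5588, 0.4706, -0.5882).
  (x - mu)^T · [Sigma^{-1} · (x - mu)] = (2)·(0.5588) + (3)·(0.4706) + (-3)·(-0.5882) = 4.2941.

Step 4 — take square root: d = √(4.2941) ≈ 2.0722.

d(x, mu) = √(4.2941) ≈ 2.0722


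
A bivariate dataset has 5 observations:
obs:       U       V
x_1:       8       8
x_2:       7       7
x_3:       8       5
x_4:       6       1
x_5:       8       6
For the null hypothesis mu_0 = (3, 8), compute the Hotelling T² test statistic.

Step 1 — sample mean vector:
  mean(U) = (8 + 7 + 8 + 6 + 8) / 5 = 37/5 = 7.4
  mean(V) = (8 + 7 + 5 + 1 + 6) / 5 = 27/5 = 5.4
  x̄ = (7.4, 5.4),  deviation x̄ - mu_0 = (7.4, 5.4) - (3, 8) = (4.4, -2.6).

Step 2 — sample covariance matrix, S[i,j] = (1/(n-1)) · Σ_k (x_{k,i} - mean_i) · (x_{k,j} - mean_j), divisor n-1 = 4:
  S[U,U] = ((0.6)·(0.6) + (-0.4)·(-0.4) + (0.6)·(0.6) + (-1.4)·(-1.4) + (0.6)·(0.6)) / 4 = 3.2/4 = 0.8
  S[U,V] = ((0.6)·(2.6) + (-0.4)·(1.6) + (0.6)·(-0.4) + (-1.4)·(-4.4) + (0.6)·(0.6)) / 4 = 7.2/4 = 1.8
  S[V,V] = ((2.6)·(2.6) + (1.6)·(1.6) + (-0.4)·(-0.4) + (-4.4)·(-4.4) + (0.6)·(0.6)) / 4 = 29.2/4 = 7.3
  S = [[0.8, 1.8],
 [1.8, 7.3]].

Step 3 — invert S. det(S) = 0.8·7.3 - (1.8)² = 2.6.
  S^{-1} = (1/det) · [[d, -b], [-b, a]] = [[2.8077, -0.6923],
 [-0.6923, 0.3077]].

Step 4 — quadratic form (x̄ - mu_0)^T · S^{-1} · (x̄ - mu_0):
  S^{-1} · (x̄ - mu_0) = (14.1538, -3.8462),
  (x̄ - mu_0)^T · [...] = (4.4)·(14.1538) + (-2.6)·(-3.8462) = 72.2769.

Step 5 — scale by n: T² = 5 · 72.2769 = 361.3846.

T² ≈ 361.3846


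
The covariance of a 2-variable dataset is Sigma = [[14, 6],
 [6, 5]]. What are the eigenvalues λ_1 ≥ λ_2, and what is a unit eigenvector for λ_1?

Step 1 — characteristic polynomial of 2×2 Sigma:
  det(Sigma - λI) = λ² - trace · λ + det = 0.
  trace = 14 + 5 = 19, det = 14·5 - (6)² = 34.
Step 2 — discriminant:
  Δ = trace² - 4·det = 361 - 136 = 225.
Step 3 — eigenvalues:
  λ = (trace ± √Δ)/2 = (19 ± 15)/2,
  λ_1 = 17,  λ_2 = 2.

Step 4 — unit eigenvector for λ_1: solve (Sigma - λ_1 I)v = 0. First row:
  (14 - 17)·v_x + (6)·v_y = 0, i.e. (-3)·v_x + (6)·v_y = 0,
  so v ∝ (b, λ_1 - a) = (6, 3) = u.
  ||u|| = √((6)² + (3)²) = √(45) ≈ 6.7082,
  v_1 = u/||u|| ≈ (0.8944, 0.4472) (||v_1|| = 1).

λ_1 = 17,  λ_2 = 2;  v_1 ≈ (0.8944, 0.4472)


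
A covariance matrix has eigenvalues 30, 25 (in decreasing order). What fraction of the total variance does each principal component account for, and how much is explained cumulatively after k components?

Step 1 — total variance = trace(Sigma) = Σ λ_i = 30 + 25 = 55.

Step 2 — fraction explained by component i = λ_i / Σ λ:
  PC1: 30/55 = 0.5455
  PC2: 25/55 = 0.4545

Step 3 — cumulative fraction after k components = (λ_1 + ... + λ_k) / Σ λ:
  k = 1: 30/55 = 0.5455
  k = 2: (30 + 25)/55 = 55/55 = 1

Summary (fraction, with percent):

explained: PC1 0.5455 (54.55%), PC2 0.4545 (45.45%);  cumulative: 0.5455, 1


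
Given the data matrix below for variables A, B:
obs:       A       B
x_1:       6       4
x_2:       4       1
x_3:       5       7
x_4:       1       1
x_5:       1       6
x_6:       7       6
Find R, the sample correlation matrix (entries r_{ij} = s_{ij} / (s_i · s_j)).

Step 1 — column means:
  mean(A) = (6 + 4 + 5 + 1 + 1 + 7) / 6 = 24/6 = 4
  mean(B) = (4 + 1 + 7 + 1 + 6 + 6) / 6 = 25/6 = 4.1667

Step 2 — sample variances and covariances s[i,j] = (1/(n-1)) · Σ_k (x_{k,i} - mean_i) · (x_{k,j} - mean_j), with n-1 = 5:
  s[A,A] = ((2)·(2) + (0)·(0) + (1)·(1) + (-3)·(-3) + (-3)·(-3) + (3)·(3)) / 5 = 32/5 = 6.4
  s[A,B] = ((2)·(-0.1667) + (0)·(-3.1667) + (1)·(2.8333) + (-3)·(-3.1667) + (-3)·(1.8333) + (3)·(1.8333)) / 5 = 12/5 = 2.4
  s[B,B] = ((-0.1667)·(-0.1667) + (-3.1667)·(-3.1667) + (2.8333)·(2.8333) + (-3.1667)·(-3.1667) + (1.8333)·(1.8333) + (1.8333)·(1.8333)) / 5 = 34.8333/5 = 6.9667
  Sample standard deviations s_i = √(s[i,i]):
  s(A) = √(6.4) = 2.5298
  s(B) = √(6.9667) = 2.6394

Step 3 — r_{ij} = s_{ij} / (s_i · s_j):
  r[A,A] = 1 (diagonal).
  r[A,B] = 2.4 / (2.5298 · 2.6394) = 2.4 / 6.6773 = 0.3594
  r[B,B] = 1 (diagonal).

R is symmetric with unit diagonal. Assembling:

R = [[1, 0.3594],
 [0.3594, 1]]


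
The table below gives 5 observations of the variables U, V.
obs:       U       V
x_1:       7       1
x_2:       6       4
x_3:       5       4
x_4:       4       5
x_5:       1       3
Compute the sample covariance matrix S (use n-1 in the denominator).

Step 1 — column means:
  mean(U) = (7 + 6 + 5 + 4 + 1) / 5 = 23/5 = 4.6
  mean(V) = (1 + 4 + 4 + 5 + 3) / 5 = 17/5 = 3.4

Step 2 — sample covariance S[i,j] = (1/(n-1)) · Σ_k (x_{k,i} - mean_i) · (x_{k,j} - mean_j), with n-1 = 4.
  S[U,U] = ((2.4)·(2.4) + (1.4)·(1.4) + (0.4)·(0.4) + (-0.6)·(-0.6) + (-3.6)·(-3.6)) / 4 = 21.2/4 = 5.3
  S[U,V] = ((2.4)·(-2.4) + (1.4)·(0.6) + (0.4)·(0.6) + (-0.6)·(1.6) + (-3.6)·(-0.4)) / 4 = -4.2/4 = -1.05
  S[V,V] = ((-2.4)·(-2.4) + (0.6)·(0.6) + (0.6)·(0.6) + (1.6)·(1.6) + (-0.4)·(-0.4)) / 4 = 9.2/4 = 2.3

S is symmetric (S[j,i] = S[i,j]). Assembling:

S = [[5.3, -1.05],
 [-1.05, 2.3]]


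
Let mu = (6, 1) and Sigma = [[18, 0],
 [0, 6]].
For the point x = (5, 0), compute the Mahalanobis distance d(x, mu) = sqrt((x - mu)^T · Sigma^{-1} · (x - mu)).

Step 1 — centre the observation: (x - mu) = (-1, -1).

Step 2 — invert Sigma. det(Sigma) = 18·6 - (0)² = 108.
  Sigma^{-1} = (1/det) · [[d, -b], [-b, a]] = [[0.0556, 0],
 [0, 0.1667]].

Step 3 — form the quadratic (x - mu)^T · Sigma^{-1} · (x - mu):
  Sigma^{-1} · (x - mu) = (-0.0556, -0.1667).
  (x - mu)^T · [Sigma^{-1} · (x - mu)] = (-1)·(-0.0556) + (-1)·(-0.1667) = 0.2222.

Step 4 — take square root: d = √(0.2222) ≈ 0.4714.

d(x, mu) = √(0.2222) ≈ 0.4714


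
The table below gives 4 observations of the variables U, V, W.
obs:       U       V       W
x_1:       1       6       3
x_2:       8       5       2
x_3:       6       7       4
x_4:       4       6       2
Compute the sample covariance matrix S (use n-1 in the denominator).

Step 1 — column means:
  mean(U) = (1 + 8 + 6 + 4) / 4 = 19/4 = 4.75
  mean(V) = (6 + 5 + 7 + 6) / 4 = 24/4 = 6
  mean(W) = (3 + 2 + 4 + 2) / 4 = 11/4 = 2.75

Step 2 — sample covariance S[i,j] = (1/(n-1)) · Σ_k (x_{k,i} - mean_i) · (x_{k,j} - mean_j), with n-1 = 3.
  S[U,U] = ((-3.75)·(-3.75) + (3.25)·(3.25) + (1.25)·(1.25) + (-0.75)·(-0.75)) / 3 = 26.75/3 = 8.9167
  S[U,V] = ((-3.75)·(0) + (3.25)·(-1) + (1.25)·(1) + (-0.75)·(0)) / 3 = -2/3 = -0.6667
  S[U,W] = ((-3.75)·(0.25) + (3.25)·(-0.75) + (1.25)·(1.25) + (-0.75)·(-0.75)) / 3 = -1.25/3 = -0.4167
  S[V,V] = ((0)·(0) + (-1)·(-1) + (1)·(1) + (0)·(0)) / 3 = 2/3 = 0.6667
  S[V,W] = ((0)·(0.25) + (-1)·(-0.75) + (1)·(1.25) + (0)·(-0.75)) / 3 = 2/3 = 0.6667
  S[W,W] = ((0.25)·(0.25) + (-0.75)·(-0.75) + (1.25)·(1.25) + (-0.75)·(-0.75)) / 3 = 2.75/3 = 0.9167

S is symmetric (S[j,i] = S[i,j]). Assembling:

S = [[8.9167, -0.6667, -0.4167],
 [-0.6667, 0.6667, 0.6667],
 [-0.4167, 0.6667, 0.9167]]


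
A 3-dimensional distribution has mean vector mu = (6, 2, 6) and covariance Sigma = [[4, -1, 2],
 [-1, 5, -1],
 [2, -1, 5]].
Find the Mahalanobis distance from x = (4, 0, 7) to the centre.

Step 1 — centre the observation: (x - mu) = (-2, -2, 1).

Step 2 — invert Sigma (cofactor / det for 3×3, or solve directly):
  Sigma^{-1} = [[0.32, 0.04, -0.12],
 [0.04, 0.2133, 0.0267],
 [-0.12, 0.0267, 0.2533]].

Step 3 — form the quadratic (x - mu)^T · Sigma^{-1} · (x - mu):
  Sigma^{-1} · (x - mu) = (-0.84, -0.48, 0.44).
  (x - mu)^T · [Sigma^{-1} · (x - mu)] = (-2)·(-0.84) + (-2)·(-0.48) + (1)·(0.44) = 3.08.

Step 4 — take square root: d = √(3.08) ≈ 1.755.

d(x, mu) = √(3.08) ≈ 1.755


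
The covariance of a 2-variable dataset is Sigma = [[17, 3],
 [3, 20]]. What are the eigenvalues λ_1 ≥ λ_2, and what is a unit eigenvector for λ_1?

Step 1 — characteristic polynomial of 2×2 Sigma:
  det(Sigma - λI) = λ² - trace · λ + det = 0.
  trace = 17 + 20 = 37, det = 17·20 - (3)² = 331.
Step 2 — discriminant:
  Δ = trace² - 4·det = 1369 - 1324 = 45.
Step 3 — eigenvalues:
  λ = (trace ± √Δ)/2 = (37 ± 6.7082)/2,
  λ_1 = 21.8541,  λ_2 = 15.1459.

Step 4 — unit eigenvector for λ_1: solve (Sigma - λ_1 I)v = 0. First row:
  (17 - 21.8541)·v_x + (3)·v_y = 0, i.e. (-4.8541)·v_x + (3)·v_y = 0,
  so v ∝ (b, λ_1 - a) = (3, 4.8541) = u.
  ||u|| = √((3)² + (4.8541)²) = √(32.5623) ≈ 5.7063,
  v_1 = u/||u|| ≈ (0.5257, 0.8507) (||v_1|| = 1).

λ_1 = 21.8541,  λ_2 = 15.1459;  v_1 ≈ (0.5257, 0.8507)


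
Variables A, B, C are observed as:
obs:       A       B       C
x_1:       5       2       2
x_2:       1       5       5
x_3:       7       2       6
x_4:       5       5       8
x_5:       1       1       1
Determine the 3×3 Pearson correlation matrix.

Step 1 — column means:
  mean(A) = (5 + 1 + 7 + 5 + 1) / 5 = 19/5 = 3.8
  mean(B) = (2 + 5 + 2 + 5 + 1) / 5 = 15/5 = 3
  mean(C) = (2 + 5 + 6 + 8 + 1) / 5 = 22/5 = 4.4

Step 2 — sample variances and covariances s[i,j] = (1/(n-1)) · Σ_k (x_{k,i} - mean_i) · (x_{k,j} - mean_j), with n-1 = 4:
  s[A,A] = ((1.2)·(1.2) + (-2.8)·(-2.8) + (3.2)·(3.2) + (1.2)·(1.2) + (-2.8)·(-2.8)) / 4 = 28.8/4 = 7.2
  s[A,B] = ((1.2)·(-1) + (-2.8)·(2) + (3.2)·(-1) + (1.2)·(2) + (-2.8)·(-2)) / 4 = -2/4 = -0.5
  s[A,C] = ((1.2)·(-2.4) + (-2.8)·(0.6) + (3.2)·(1.6) + (1.2)·(3.6) + (-2.8)·(-3.4)) / 4 = 14.4/4 = 3.6
  s[B,B] = ((-1)·(-1) + (2)·(2) + (-1)·(-1) + (2)·(2) + (-2)·(-2)) / 4 = 14/4 = 3.5
  s[B,C] = ((-1)·(-2.4) + (2)·(0.6) + (-1)·(1.6) + (2)·(3.6) + (-2)·(-3.4)) / 4 = 16/4 = 4
  s[C,C] = ((-2.4)·(-2.4) + (0.6)·(0.6) + (1.6)·(1.6) + (3.6)·(3.6) + (-3.4)·(-3.4)) / 4 = 33.2/4 = 8.3
  Sample standard deviations s_i = √(s[i,i]):
  s(A) = √(7.2) = 2.6833
  s(B) = √(3.5) = 1.8708
  s(C) = √(8.3) = 2.881

Step 3 — r_{ij} = s_{ij} / (s_i · s_j):
  r[A,A] = 1 (diagonal).
  r[A,B] = -0.5 / (2.6833 · 1.8708) = -0.5 / 5.02 = -0.0996
  r[A,C] = 3.6 / (2.6833 · 2.881) = 3.6 / 7.7305 = 0.4657
  r[B,B] = 1 (diagonal).
  r[B,C] = 4 / (1.8708 · 2.881) = 4 / 5.3898 = 0.7421
  r[C,C] = 1 (diagonal).

R is symmetric with unit diagonal. Assembling:

R = [[1, -0.0996, 0.4657],
 [-0.0996, 1, 0.7421],
 [0.4657, 0.7421, 1]]


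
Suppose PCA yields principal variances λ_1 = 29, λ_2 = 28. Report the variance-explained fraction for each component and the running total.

Step 1 — total variance = trace(Sigma) = Σ λ_i = 29 + 28 = 57.

Step 2 — fraction explained by component i = λ_i / Σ λ:
  PC1: 29/57 = 0.5088
  PC2: 28/57 = 0.4912

Step 3 — cumulative fraction after k components = (λ_1 + ... + λ_k) / Σ λ:
  k = 1: 29/57 = 0.5088
  k = 2: (29 + 28)/57 = 57/57 = 1

Summary (fraction, with percent):

explained: PC1 0.5088 (50.88%), PC2 0.4912 (49.12%);  cumulative: 0.5088, 1


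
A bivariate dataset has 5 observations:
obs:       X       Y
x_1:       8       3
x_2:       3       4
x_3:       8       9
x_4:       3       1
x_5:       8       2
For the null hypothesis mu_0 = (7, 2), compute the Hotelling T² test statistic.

Step 1 — sample mean vector:
  mean(X) = (8 + 3 + 8 + 3 + 8) / 5 = 30/5 = 6
  mean(Y) = (3 + 4 + 9 + 1 + 2) / 5 = 19/5 = 3.8
  x̄ = (6, 3.8),  deviation x̄ - mu_0 = (6, 3.8) - (7, 2) = (-1, 1.8).

Step 2 — sample covariance matrix, S[i,j] = (1/(n-1)) · Σ_k (x_{k,i} - mean_i) · (x_{k,j} - mean_j), divisor n-1 = 4:
  S[X,X] = ((2)·(2) + (-3)·(-3) + (2)·(2) + (-3)·(-3) + (2)·(2)) / 4 = 30/4 = 7.5
  S[X,Y] = ((2)·(-0.8) + (-3)·(0.2) + (2)·(5.2) + (-3)·(-2.8) + (2)·(-1.8)) / 4 = 13/4 = 3.25
  S[Y,Y] = ((-0.8)·(-0.8) + (0.2)·(0.2) + (5.2)·(5.2) + (-2.8)·(-2.8) + (-1.8)·(-1.8)) / 4 = 38.8/4 = 9.7
  S = [[7.5, 3.25],
 [3.25, 9.7]].

Step 3 — invert S. det(S) = 7.5·9.7 - (3.25)² = 62.1875.
  S^{-1} = (1/det) · [[d, -b], [-b, a]] = [[0.156, -0.0523],
 [-0.0523, 0.1206]].

Step 4 — quadratic form (x̄ - mu_0)^T · S^{-1} · (x̄ - mu_0):
  S^{-1} · (x̄ - mu_0) = (-0.2501, 0.2693),
  (x̄ - mu_0)^T · [...] = (-1)·(-0.2501) + (1.8)·(0.2693) = 0.7349.

Step 5 — scale by n: T² = 5 · 0.7349 = 3.6744.

T² ≈ 3.6744


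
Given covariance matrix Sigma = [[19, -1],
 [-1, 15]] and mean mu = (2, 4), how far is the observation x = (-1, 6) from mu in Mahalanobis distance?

Step 1 — centre the observation: (x - mu) = (-3, 2).

Step 2 — invert Sigma. det(Sigma) = 19·15 - (-1)² = 284.
  Sigma^{-1} = (1/det) · [[d, -b], [-b, a]] = [[0.0528, 0.0035],
 [0.0035, 0.0669]].

Step 3 — form the quadratic (x - mu)^T · Sigma^{-1} · (x - mu):
  Sigma^{-1} · (x - mu) = (-0.1514, 0.1232).
  (x - mu)^T · [Sigma^{-1} · (x - mu)] = (-3)·(-0.1514) + (2)·(0.1232) = 0.7007.

Step 4 — take square root: d = √(0.7007) ≈ 0.8371.

d(x, mu) = √(0.7007) ≈ 0.8371


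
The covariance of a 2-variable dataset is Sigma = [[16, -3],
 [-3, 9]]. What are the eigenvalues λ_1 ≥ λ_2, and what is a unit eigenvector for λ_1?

Step 1 — characteristic polynomial of 2×2 Sigma:
  det(Sigma - λI) = λ² - trace · λ + det = 0.
  trace = 16 + 9 = 25, det = 16·9 - (-3)² = 135.
Step 2 — discriminant:
  Δ = trace² - 4·det = 625 - 540 = 85.
Step 3 — eigenvalues:
  λ = (trace ± √Δ)/2 = (25 ± 9.2195)/2,
  λ_1 = 17.1098,  λ_2 = 7.8902.

Step 4 — unit eigenvector for λ_1: solve (Sigma - λ_1 I)v = 0. First row:
  (16 - 17.1098)·v_x + (-3)·v_y = 0, i.e. (-1.1098)·v_x + (-3)·v_y = 0,
  so v ∝ (b, λ_1 - a) = (-3, 1.1098); multiply by -1 so the first entry is positive: u = (3, -1.1098).
  ||u|| = √((3)² + (-1.1098)²) = √(10.2316) ≈ 3.1987,
  v_1 = u/||u|| ≈ (0.9379, -0.3469) (||v_1|| = 1).

λ_1 = 17.1098,  λ_2 = 7.8902;  v_1 ≈ (0.9379, -0.3469)


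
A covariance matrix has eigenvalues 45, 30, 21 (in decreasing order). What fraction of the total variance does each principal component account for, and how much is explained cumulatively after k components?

Step 1 — total variance = trace(Sigma) = Σ λ_i = 45 + 30 + 21 = 96.

Step 2 — fraction explained by component i = λ_i / Σ λ:
  PC1: 45/96 = 0.4688
  PC2: 30/96 = 0.3125
  PC3: 21/96 = 0.2188

Step 3 — cumulative fraction after k components = (λ_1 + ... + λ_k) / Σ λ:
  k = 1: 45/96 = 0.4688
  k = 2: (45 + 30)/96 = 75/96 = 0.7812
  k = 3: (45 + 30 + 21)/96 = 96/96 = 1

Summary (fraction, with percent):

explained: PC1 0.4688 (46.88%), PC2 0.3125 (31.25%), PC3 0.2188 (21.88%);  cumulative: 0.4688, 0.7812, 1


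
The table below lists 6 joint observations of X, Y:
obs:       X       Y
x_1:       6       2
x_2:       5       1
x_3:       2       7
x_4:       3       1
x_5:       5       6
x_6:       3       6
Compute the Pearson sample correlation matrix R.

Step 1 — column means:
  mean(X) = (6 + 5 + 2 + 3 + 5 + 3) / 6 = 24/6 = 4
  mean(Y) = (2 + 1 + 7 + 1 + 6 + 6) / 6 = 23/6 = 3.8333

Step 2 — sample variances and covariances s[i,j] = (1/(n-1)) · Σ_k (x_{k,i} - mean_i) · (x_{k,j} - mean_j), with n-1 = 5:
  s[X,X] = ((2)·(2) + (1)·(1) + (-2)·(-2) + (-1)·(-1) + (1)·(1) + (-1)·(-1)) / 5 = 12/5 = 2.4
  s[X,Y] = ((2)·(-1.8333) + (1)·(-2.8333) + (-2)·(3.1667) + (-1)·(-2.8333) + (1)·(2.1667) + (-1)·(2.1667)) / 5 = -10/5 = -2
  s[Y,Y] = ((-1.8333)·(-1.8333) + (-2.8333)·(-2.8333) + (3.1667)·(3.1667) + (-2.8333)·(-2.8333) + (2.1667)·(2.1667) + (2.1667)·(2.1667)) / 5 = 38.8333/5 = 7.7667
  Sample standard deviations s_i = √(s[i,i]):
  s(X) = √(2.4) = 1.5492
  s(Y) = √(7.7667) = 2.7869

Step 3 — r_{ij} = s_{ij} / (s_i · s_j):
  r[X,X] = 1 (diagonal).
  r[X,Y] = -2 / (1.5492 · 2.7869) = -2 / 4.3174 = -0.4632
  r[Y,Y] = 1 (diagonal).

R is symmetric with unit diagonal. Assembling:

R = [[1, -0.4632],
 [-0.4632, 1]]


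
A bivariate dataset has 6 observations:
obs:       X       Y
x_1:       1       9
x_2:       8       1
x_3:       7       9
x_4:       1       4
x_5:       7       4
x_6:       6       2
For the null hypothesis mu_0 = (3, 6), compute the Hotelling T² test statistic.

Step 1 — sample mean vector:
  mean(X) = (1 + 8 + 7 + 1 + 7 + 6) / 6 = 30/6 = 5
  mean(Y) = (9 + 1 + 9 + 4 + 4 + 2) / 6 = 29/6 = 4.8333
  x̄ = (5, 4.8333),  deviation x̄ - mu_0 = (5, 4.8333) - (3, 6) = (2, -1.1667).

Step 2 — sample covariance matrix, S[i,j] = (1/(n-1)) · Σ_k (x_{k,i} - mean_i) · (x_{k,j} - mean_j), divisor n-1 = 5:
  S[X,X] = ((-4)·(-4) + (3)·(3) + (2)·(2) + (-4)·(-4) + (2)·(2) + (1)·(1)) / 5 = 50/5 = 10
  S[X,Y] = ((-4)·(4.1667) + (3)·(-3.8333) + (2)·(4.1667) + (-4)·(-0.8333) + (2)·(-0.8333) + (1)·(-2.8333)) / 5 = -21/5 = -4.2
  S[Y,Y] = ((4.1667)·(4.1667) + (-3.8333)·(-3.8333) + (4.1667)·(4.1667) + (-0.8333)·(-0.8333) + (-0.8333)·(-0.8333) + (-2.8333)·(-2.8333)) / 5 = 58.8333/5 = 11.7667
  S = [[10, -4.2],
 [-4.2, 11.7667]].

Step 3 — invert S. det(S) = 10·11.7667 - (-4.2)² = 100.0267.
  S^{-1} = (1/det) · [[d, -b], [-b, a]] = [[0.1176, 0.042],
 [0.042, 0.1]].

Step 4 — quadratic form (x̄ - mu_0)^T · S^{-1} · (x̄ - mu_0):
  S^{-1} · (x̄ - mu_0) = (0.1863, -0.0327),
  (x̄ - mu_0)^T · [...] = (2)·(0.1863) + (-1.1667)·(-0.0327) = 0.4107.

Step 5 — scale by n: T² = 6 · 0.4107 = 2.464.

T² ≈ 2.464
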